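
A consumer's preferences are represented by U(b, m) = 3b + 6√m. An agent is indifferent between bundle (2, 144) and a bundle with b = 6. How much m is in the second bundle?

U(2, 144) = 78.
Set U(6, m) = 78 and solve.
With b = 6: 6√m = 78 − 3·6 = 60, so √m = 10 and m = 100.
Check: U(6, 100) = 78.

m = 100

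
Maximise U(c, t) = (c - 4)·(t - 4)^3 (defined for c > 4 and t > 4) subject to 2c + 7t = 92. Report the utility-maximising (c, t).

MU_c = (t−4)^3, MU_t = 3·(c−4)·(t−4)^2.
MRS = (1/3)·(t−4)/(c−4).
Tangency: set MRS = p_c/p_t = 2/7.
So (1/3)·(t − 4)/(c − 4) = 2/7, i.e. (t − 4) = (6/7)·(c − 4).
Rewrite the budget in excess-of-subsistence terms: 2·(c − 4) + 7·(t − 4) = 92 − 2·4 − 7·4 = 56.
Substituting, 8·(c − 4) = 56, so c − 4 = 7 and c* = 11.
Then t − 4 = (6/7)·7 = 6, so t* = 10.

c* = 11, t* = 10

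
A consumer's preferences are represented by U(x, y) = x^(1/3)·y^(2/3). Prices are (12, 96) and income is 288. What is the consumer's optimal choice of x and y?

MU_x = 1/3·x^(-2/3)·y^(2/3) and MU_y = 2/3·x^(1/3)·y^(-1/3).
MRS = MU_x/MU_y = (0.5)·y/x.
Tangency: set MRS = p_x/p_y = 12/96 = 0.125.
So (0.5)·y/x = 0.125, i.e. y = 0.25·x.
Substitute into the budget 12·x + 96·y = 288: 36·x = 288, so x* = 8.
Then y* = 0.25·8 = 2.

x* = 8, y* = 2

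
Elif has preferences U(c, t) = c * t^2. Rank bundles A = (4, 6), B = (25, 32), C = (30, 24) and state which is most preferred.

Evaluate utility at each bundle:
U(A) = 144.
U(B) = 25600.
U(C) = 17280.
Highest utility is B, so B ≻ C ≻ A.

Bundle B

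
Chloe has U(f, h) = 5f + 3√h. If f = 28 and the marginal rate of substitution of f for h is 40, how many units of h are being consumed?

MU_f = 5, MU_h = 3/(2√h).
MRS = 5 ÷ (3/(2√h)).
MRS depends only on h: (10/3)·√h = 40 ⇒ √h = 40/(10/3) = 12 ⇒ h = 144.

h = 144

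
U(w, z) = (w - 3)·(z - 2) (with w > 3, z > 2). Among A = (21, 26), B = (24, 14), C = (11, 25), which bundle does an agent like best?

Evaluate utility at each bundle:
U(A) = 432.
U(B) = 252.
U(C) = 184.
Highest utility is A, so A ≻ B ≻ C.

Bundle A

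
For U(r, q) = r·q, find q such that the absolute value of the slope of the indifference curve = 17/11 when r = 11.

q = 17

MU_r = q and MU_q = r.
MRS = MU_r/MU_q = q/r.
Substitute r = 11: MRS = q/11. Setting q/11 = 17/11 gives q = (17/11)·11 = 17.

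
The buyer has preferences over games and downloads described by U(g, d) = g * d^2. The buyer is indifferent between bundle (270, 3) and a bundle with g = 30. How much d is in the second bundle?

U(270, 3) = 2430.
Set U(30, d) = 2430 and solve.
With g = 30: d^2 = 2430/30 = 81; taking the square root, d = 9.
Check: U(30, 9) = 2430.

d = 9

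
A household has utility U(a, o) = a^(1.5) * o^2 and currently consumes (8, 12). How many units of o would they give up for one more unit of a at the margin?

MU_a = 1.5·√a·o^2 and MU_o = 2·a^(1.5)·o.
MRS = MU_a/MU_o = (0.75)·o/a.
At (8, 12): MRS = 1.125.
The indifference curve has slope −1.125 at this bundle.

MRS = 1.125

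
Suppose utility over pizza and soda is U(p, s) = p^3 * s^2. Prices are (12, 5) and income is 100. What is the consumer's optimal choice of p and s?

MU_p = 3·p^2·s^2 and MU_s = 2·p^3·s.
MRS = MU_p/MU_s = (3/2)·s/p.
Tangency: set MRS = p_p/p_s = 12/5 = 2.4.
So (3/2)·s/p = 2.4, i.e. s = 1.6·p.
Substitute into the budget 12·p + 5·s = 100: 20·p = 100, so p* = 5.
Then s* = 1.6·5 = 8.

p* = 5, s* = 8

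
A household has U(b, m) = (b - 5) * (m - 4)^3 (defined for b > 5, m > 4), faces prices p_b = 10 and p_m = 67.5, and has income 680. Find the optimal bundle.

MU_b = (m−4)^3, MU_m = 3·(b−5)·(m−4)^2.
MRS = (1/3)·(m−4)/(b−5).
Tangency: set MRS = p_b/p_m = 10/67.5 = 4/27.
So (1/3)·(m − 4)/(b − 5) = 4/27, i.e. (m − 4) = (4/9)·(b − 5).
Rewrite the budget in excess-of-subsistence terms: 10·(b − 5) + 67.5·(m − 4) = 680 − 10·5 − 67.5·4 = 360.
Substituting, 40·(b − 5) = 360, so b − 5 = 9 and b* = 14.
Then m − 4 = (4/9)·9 = 4, so m* = 8.

b* = 14, m* = 8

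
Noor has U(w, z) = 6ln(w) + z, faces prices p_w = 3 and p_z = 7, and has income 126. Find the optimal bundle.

MU_w = 6/w, MU_z = 1.
MRS = 6/w ÷ 1.
Tangency: set MRS = p_w/p_z = 3/7.
MRS depends only on w: 6/w = 3/7 ⇒ w* = 6/(3/7) = 14.
From the budget, 7·z = 126 − 3·14 = 84, so z* = 12.

w* = 14, z* = 12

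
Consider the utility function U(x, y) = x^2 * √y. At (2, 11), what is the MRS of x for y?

MRS = 22

MU_x = 2·x·√y and MU_y = 0.5·x^2·y^(-0.5).
MRS = MU_x/MU_y = (4)·y/x.
At (2, 11): MRS = 22.
That is, one extra unit of x is worth 22 units of y at the margin.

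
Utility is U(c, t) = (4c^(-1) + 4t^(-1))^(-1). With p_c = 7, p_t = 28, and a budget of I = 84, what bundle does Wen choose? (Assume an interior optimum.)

For CES with ρ = -1, MRS = (t/c)^2.
Tangency: set MRS = p_c/p_t = 7/28 = 0.25.
So (t/c)^2 = 0.25; taking the square root, t/c = 0.5, i.e. t = 0.5·c.
Substitute into the budget 7·c + 28·t = 84: 21·c = 84, so c* = 4 and t* = 0.5·4 = 2.

c* = 4, t* = 2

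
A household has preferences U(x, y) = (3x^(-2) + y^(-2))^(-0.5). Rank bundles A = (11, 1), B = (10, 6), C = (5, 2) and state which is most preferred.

Evaluate utility at each bundle:
U(A) = 0.988.
U(B) = 4.160.
U(C) = 1.644.
Highest utility is B, so B ≻ C ≻ A.

Bundle B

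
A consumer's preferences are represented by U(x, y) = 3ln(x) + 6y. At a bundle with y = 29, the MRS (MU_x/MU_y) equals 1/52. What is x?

MU_x = 3/x, MU_y = 6.
MRS = 3/x ÷ 6.
MRS depends only on x: 0.5/x = 1/52 ⇒ x = 0.5/(1/52) = 26.

x = 26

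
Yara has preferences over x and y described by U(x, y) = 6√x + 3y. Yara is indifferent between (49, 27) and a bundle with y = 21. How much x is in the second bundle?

U(49, 27) = 123.
Set U(x, 21) = 123 and solve.
With y = 21: 6√x = 123 − 3·21 = 60, so √x = 10 and x = 100.
Check: U(100, 21) = 123.

x = 100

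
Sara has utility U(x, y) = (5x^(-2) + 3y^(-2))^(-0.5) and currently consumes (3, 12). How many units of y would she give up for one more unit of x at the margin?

MRS = 320/3

For CES with ρ = -2, MRS = (5/3)·(y/x)^3.
At (3, 12): MRS = 320/3.
The indifference curve has slope −320/3 at this bundle.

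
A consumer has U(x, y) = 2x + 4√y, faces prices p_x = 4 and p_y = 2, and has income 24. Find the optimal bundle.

MU_x = 2, MU_y = 4/(2√y).
MRS = 2 ÷ (4/(2√y)).
Tangency: set MRS = p_x/p_y = 4/2 = 2.
MRS depends only on y: √y = 2 ⇒ √y = 2 ⇒ y* = 4.
From the budget, 4·x = 24 − 2·4 = 16, so x* = 4.

x* = 4, y* = 4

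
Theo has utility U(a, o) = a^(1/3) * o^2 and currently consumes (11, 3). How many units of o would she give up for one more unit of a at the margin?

MRS = 1/22

MU_a = 1/3·a^(-2/3)·o^2 and MU_o = 2·a^(1/3)·o.
MRS = MU_a/MU_o = (1/6)·o/a.
At (11, 3): MRS = 1/22.
The indifference curve has slope −1/22 at this bundle.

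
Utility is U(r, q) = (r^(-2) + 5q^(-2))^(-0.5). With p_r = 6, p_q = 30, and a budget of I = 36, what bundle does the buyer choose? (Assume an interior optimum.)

For CES with ρ = -2, MRS = (1/5)·(q/r)^3.
Tangency: set MRS = p_r/p_q = 6/30 = 0.2.
So (q/r)^3 = 1; taking the cube root, q/r = 1, i.e. q = r.
Substitute into the budget 6·r + 30·q = 36: 36·r = 36, so r* = 1 and q* = 1.

r* = 1, q* = 1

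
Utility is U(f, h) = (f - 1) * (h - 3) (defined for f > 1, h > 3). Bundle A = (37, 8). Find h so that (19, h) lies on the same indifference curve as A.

h = 13

U(37, 8) = 180.
Set U(19, h) = 180 and solve.
With f = 19: (19 − 1) = 18, so (h − 3) = 180/18 = 10.
So h = 3 + 10 = 13.
Check: U(19, 13) = 180.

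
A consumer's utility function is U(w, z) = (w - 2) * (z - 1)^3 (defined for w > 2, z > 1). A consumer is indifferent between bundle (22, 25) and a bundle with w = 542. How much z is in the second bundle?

z = 9

U(22, 25) = 276480.
Set U(542, z) = 276480 and solve.
With w = 542: (542 − 2) = 540, so (z − 1)^3 = 276480/540 = 512.
Taking the cube root (with z > 1): z − 1 = 8, so z = 9.
Check: U(542, 9) = 276480.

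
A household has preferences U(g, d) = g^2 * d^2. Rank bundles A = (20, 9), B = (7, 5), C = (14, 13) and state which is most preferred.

Bundle C

Evaluate utility at each bundle:
U(A) = 32400.
U(B) = 1225.
U(C) = 33124.
Highest utility is C, so C ≻ A ≻ B.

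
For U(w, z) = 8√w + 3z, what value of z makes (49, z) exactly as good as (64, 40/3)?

U(64, 40/3) = 104.
Set U(49, z) = 104 and solve.
With w = 49: √49 = 7, so 3z = 104 − 8·7 = 48 and z = 16.
Check: U(49, 16) = 104.

z = 16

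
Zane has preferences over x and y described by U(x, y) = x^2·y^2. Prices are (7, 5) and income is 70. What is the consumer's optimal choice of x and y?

MU_x = 2·x·y^2 and MU_y = 2·x^2·y.
MRS = MU_x/MU_y = y/x.
Tangency: set MRS = p_x/p_y = 7/5 = 1.4.
So y/x = 1.4, i.e. y = 1.4·x.
Substitute into the budget 7·x + 5·y = 70: 14·x = 70, so x* = 5.
Then y* = 1.4·5 = 7.

x* = 5, y* = 7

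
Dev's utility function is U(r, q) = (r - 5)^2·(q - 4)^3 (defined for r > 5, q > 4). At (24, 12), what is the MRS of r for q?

MRS = 16/57

MU_r = 2·(r−5)·(q−4)^3, MU_q = 3·(r−5)^2·(q−4)^2.
MRS = (2/3)·(q−4)/(r−5).
At (24, 12): MRS = 16/57.
The indifference curve has slope −16/57 at this bundle.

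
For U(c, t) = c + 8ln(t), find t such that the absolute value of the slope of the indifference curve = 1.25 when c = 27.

t = 10

MU_c = 1, MU_t = 8/t.
MRS = 1 ÷ (8/t).
MRS depends only on t: 0.125·t = 1.25 ⇒ t = 1.25/0.125 = 10.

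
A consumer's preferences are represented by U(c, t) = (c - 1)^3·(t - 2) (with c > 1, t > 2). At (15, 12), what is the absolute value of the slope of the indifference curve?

MRS = 15/7

MU_c = 3·(c−1)^2·(t−2), MU_t = (c−1)^3.
MRS = (3/1)·(t−2)/(c−1).
At (15, 12): MRS = 15/7.
That is, one extra unit of c is worth 15/7 units of t at the margin.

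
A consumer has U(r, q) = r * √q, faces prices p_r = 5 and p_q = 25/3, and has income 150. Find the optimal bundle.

MU_r = √q and MU_q = 0.5·r·q^(-0.5).
MRS = MU_r/MU_q = (2)·q/r.
Tangency: set MRS = p_r/p_q = 5/(25/3) = 0.6.
So (2)·q/r = 0.6, i.e. q = 0.3·r.
Substitute into the budget 5·r + (25/3)·q = 150: 7.5·r = 150, so r* = 20.
Then q* = 0.3·20 = 6.

r* = 20, q* = 6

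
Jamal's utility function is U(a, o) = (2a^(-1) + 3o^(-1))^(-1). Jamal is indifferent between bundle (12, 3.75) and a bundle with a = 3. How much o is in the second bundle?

o = 10

U depends on (a, o) only through S = 2a^(-1) + 3o^(-1), so equal utility means equal S. At (12, 3.75): S = 29/30.
With a = 3: 2·3^(-1) = 2/3, so 3o^(-1) = 29/30 − 2/3 = 0.3, i.e. o^(-1) = 0.1.
Hence o = 1/0.1 = 10.
Check: U(3, 10) = 1.0345.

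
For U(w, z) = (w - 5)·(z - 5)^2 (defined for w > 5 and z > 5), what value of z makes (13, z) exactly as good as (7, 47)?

U(7, 47) = 3528.
Set U(13, z) = 3528 and solve.
With w = 13: (13 − 5) = 8, so (z − 5)^2 = 3528/8 = 441.
Taking the square root (with z > 5): z − 5 = 21, so z = 26.
Check: U(13, 26) = 3528.

z = 26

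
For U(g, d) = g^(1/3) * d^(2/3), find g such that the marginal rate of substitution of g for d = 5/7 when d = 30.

MU_g = 1/3·g^(-2/3)·d^(2/3) and MU_d = 2/3·g^(1/3)·d^(-1/3).
MRS = MU_g/MU_d = (0.5)·d/g.
Substitute d = 30: MRS = 15/g. Setting 15/g = 5/7 gives g = 15/(5/7) = 21.

g = 21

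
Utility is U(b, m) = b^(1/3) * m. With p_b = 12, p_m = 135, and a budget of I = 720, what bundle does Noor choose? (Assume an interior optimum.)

MU_b = 1/3·b^(-2/3)·m and MU_m = b^(1/3).
MRS = MU_b/MU_m = (1/3)·m/b.
Tangency: set MRS = p_b/p_m = 12/135 = 4/45.
So (1/3)·m/b = 4/45, i.e. m = (4/15)·b.
Substitute into the budget 12·b + 135·m = 720: 48·b = 720, so b* = 15.
Then m* = (4/15)·15 = 4.

b* = 15, m* = 4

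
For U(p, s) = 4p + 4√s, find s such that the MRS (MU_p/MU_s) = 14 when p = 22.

s = 49

MU_p = 4, MU_s = 4/(2√s).
MRS = 4 ÷ (4/(2√s)).
MRS depends only on s: 2·√s = 14 ⇒ √s = 14/2 = 7 ⇒ s = 49.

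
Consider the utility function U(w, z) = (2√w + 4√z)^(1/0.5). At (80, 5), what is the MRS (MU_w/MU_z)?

MRS = 0.125

For CES with ρ = 0.5, MRS = (2/4)·√(z/w).
At (80, 5): MRS = 0.125.
That is, one extra unit of w is worth 0.125 units of z at the margin.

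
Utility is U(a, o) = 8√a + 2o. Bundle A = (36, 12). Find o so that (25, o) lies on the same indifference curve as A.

U(36, 12) = 72.
Set U(25, o) = 72 and solve.
With a = 25: √25 = 5, so 2o = 72 − 8·5 = 32 and o = 16.
Check: U(25, 16) = 72.

o = 16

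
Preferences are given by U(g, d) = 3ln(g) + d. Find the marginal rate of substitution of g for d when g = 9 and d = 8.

MRS = 1/3

MU_g = 3/g, MU_d = 1.
MRS = 3/g ÷ 1.
At (9, 8): MRS = 1/3.
That is, one extra unit of g is worth 1/3 units of d at the margin.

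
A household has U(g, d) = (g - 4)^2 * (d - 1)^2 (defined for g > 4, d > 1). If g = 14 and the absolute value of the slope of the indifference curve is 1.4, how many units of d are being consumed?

d = 15

MU_g = 2·(g−4)·(d−1)^2, MU_d = 2·(g−4)^2·(d−1).
MRS = (d−1)/(g−4).
Substitute g = 14: MRS = (d − 1)/10. Setting this equal to 1.4 gives d − 1 = 1.4·10 = 14, so d = 15.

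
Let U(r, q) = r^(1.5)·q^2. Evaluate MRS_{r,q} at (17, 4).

MRS = 3/17

MU_r = 1.5·√r·q^2 and MU_q = 2·r^(1.5)·q.
MRS = MU_r/MU_q = (0.75)·q/r.
At (17, 4): MRS = 3/17.
That is, one extra unit of r is worth 3/17 units of q at the margin.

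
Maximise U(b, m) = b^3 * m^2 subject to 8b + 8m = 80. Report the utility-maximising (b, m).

MU_b = 3·b^2·m^2 and MU_m = 2·b^3·m.
MRS = MU_b/MU_m = (3/2)·m/b.
Tangency: set MRS = p_b/p_m = 8/8 = 1.
So (3/2)·m/b = 1, i.e. m = (2/3)·b.
Substitute into the budget 8·b + 8·m = 80: (40/3)·b = 80, so b* = 6.
Then m* = (2/3)·6 = 4.

b* = 6, m* = 4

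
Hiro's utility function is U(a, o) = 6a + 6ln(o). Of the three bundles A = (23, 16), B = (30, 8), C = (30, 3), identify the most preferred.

Bundle B

Evaluate utility at each bundle:
U(A) = 154.636.
U(B) = 192.477.
U(C) = 186.592.
Highest utility is B, so B ≻ C ≻ A.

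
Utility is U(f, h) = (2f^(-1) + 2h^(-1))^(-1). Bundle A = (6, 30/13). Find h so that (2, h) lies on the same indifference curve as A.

h = 10

U depends on (f, h) only through S = 2f^(-1) + 2h^(-1), so equal utility means equal S. At (6, 30/13): S = 1.2.
With f = 2: 2·2^(-1) = 1, so 2h^(-1) = 1.2 − 1 = 0.2, i.e. h^(-1) = 0.1.
Hence h = 1/0.1 = 10.
Check: U(2, 10) = 0.8333.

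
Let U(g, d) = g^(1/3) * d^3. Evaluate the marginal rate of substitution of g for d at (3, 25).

MU_g = 1/3·g^(-2/3)·d^3 and MU_d = 3·g^(1/3)·d^2.
MRS = MU_g/MU_d = (1/9)·d/g.
At (3, 25): MRS = 25/27.
So at (3, 25) the consumer would give up 25/27 units of d for one more unit of g.

MRS = 25/27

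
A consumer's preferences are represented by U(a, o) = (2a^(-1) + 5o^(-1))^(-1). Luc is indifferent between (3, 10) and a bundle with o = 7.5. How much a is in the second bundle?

U depends on (a, o) only through S = 2a^(-1) + 5o^(-1), so equal utility means equal S. At (3, 10): S = 7/6.
With o = 7.5: 5·7.5^(-1) = 2/3, so 2a^(-1) = 7/6 − 2/3 = 0.5, i.e. a^(-1) = 0.25.
Hence a = 1/0.25 = 4.
Check: U(4, 7.5) = 0.8571.

a = 4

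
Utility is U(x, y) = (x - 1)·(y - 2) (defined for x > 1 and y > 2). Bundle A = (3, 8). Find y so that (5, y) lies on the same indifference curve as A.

y = 5

U(3, 8) = 12.
Set U(5, y) = 12 and solve.
With x = 5: (5 − 1) = 4, so (y − 2) = 12/4 = 3.
So y = 2 + 3 = 5.
Check: U(5, 5) = 12.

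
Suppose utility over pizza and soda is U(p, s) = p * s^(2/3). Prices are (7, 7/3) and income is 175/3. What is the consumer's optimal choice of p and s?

p* = 5, s* = 10

MU_p = s^(2/3) and MU_s = 2/3·p·s^(-1/3).
MRS = MU_p/MU_s = (1.5)·s/p.
Tangency: set MRS = p_p/p_s = 7/(7/3) = 3.
So (1.5)·s/p = 3, i.e. s = 2·p.
Substitute into the budget 7·p + (7/3)·s = 175/3: (35/3)·p = 175/3, so p* = 5.
Then s* = 2·5 = 10.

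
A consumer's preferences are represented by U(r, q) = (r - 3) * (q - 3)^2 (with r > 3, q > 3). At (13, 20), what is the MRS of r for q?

MRS = 0.85

MU_r = (q−3)^2, MU_q = 2·(r−3)·(q−3).
MRS = (1/2)·(q−3)/(r−3).
At (13, 20): MRS = 0.85.
The indifference curve has slope −0.85 at this bundle.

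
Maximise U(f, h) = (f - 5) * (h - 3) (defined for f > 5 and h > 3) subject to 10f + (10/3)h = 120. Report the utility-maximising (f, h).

MU_f = (h−3), MU_h = (f−5).
MRS = (h−3)/(f−5).
Tangency: set MRS = p_f/p_h = 10/(10/3) = 3.
So (h − 3)/(f − 5) = 3, i.e. (h − 3) = 3·(f − 5).
Rewrite the budget in excess-of-subsistence terms: 10·(f − 5) + (10/3)·(h − 3) = 120 − 10·5 − (10/3)·3 = 60.
Substituting, 20·(f − 5) = 60, so f − 5 = 3 and f* = 8.
Then h − 3 = 3·3 = 9, so h* = 12.

f* = 8, h* = 12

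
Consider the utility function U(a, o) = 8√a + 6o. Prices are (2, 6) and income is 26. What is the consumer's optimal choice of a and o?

MU_a = 8/(2√a), MU_o = 6.
MRS = 8/(2√a) ÷ 6.
Tangency: set MRS = p_a/p_o = 2/6 = 1/3.
MRS depends only on a: (2/3)/√a = 1/3 ⇒ √a = (2/3)/(1/3) = 2 ⇒ a* = 4.
From the budget, 6·o = 26 − 2·4 = 18, so o* = 3.

a* = 4, o* = 3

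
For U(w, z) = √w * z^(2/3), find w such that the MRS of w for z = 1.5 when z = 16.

MU_w = 0.5·w^(-0.5)·z^(2/3) and MU_z = 2/3·√w·z^(-1/3).
MRS = MU_w/MU_z = (0.75)·z/w.
Substitute z = 16: MRS = 12/w. Setting 12/w = 1.5 gives w = 12/1.5 = 8.

w = 8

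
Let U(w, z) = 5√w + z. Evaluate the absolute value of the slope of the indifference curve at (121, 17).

MRS = 5/22

MU_w = 5/(2√w), MU_z = 1.
MRS = 5/(2√w) ÷ 1.
At (121, 17): MRS = 5/22.
So at (121, 17) the consumer would give up 5/22 units of z for one more unit of w.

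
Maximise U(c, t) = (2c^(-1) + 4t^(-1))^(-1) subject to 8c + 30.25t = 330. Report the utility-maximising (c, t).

For CES with ρ = -1, MRS = (2/4)·(t/c)^2.
Tangency: set MRS = p_c/p_t = 8/30.25 = 32/121.
So (t/c)^2 = 64/121; taking the square root, t/c = 8/11, i.e. t = (8/11)·c.
Substitute into the budget 8·c + 30.25·t = 330: 30·c = 330, so c* = 11 and t* = (8/11)·11 = 8.

c* = 11, t* = 8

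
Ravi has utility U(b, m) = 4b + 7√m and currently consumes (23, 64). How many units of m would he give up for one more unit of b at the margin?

MU_b = 4, MU_m = 7/(2√m).
MRS = 4 ÷ (7/(2√m)).
At (23, 64): MRS = 64/7.
That is, one extra unit of b is worth 64/7 units of m at the margin.

MRS = 64/7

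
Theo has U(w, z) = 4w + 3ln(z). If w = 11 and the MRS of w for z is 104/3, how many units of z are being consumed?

z = 26

MU_w = 4, MU_z = 3/z.
MRS = 4 ÷ (3/z).
MRS depends only on z: (4/3)·z = 104/3 ⇒ z = (104/3)/(4/3) = 26.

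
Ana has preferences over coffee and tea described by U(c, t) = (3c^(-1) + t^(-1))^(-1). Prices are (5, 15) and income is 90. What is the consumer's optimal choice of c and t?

c* = 9, t* = 3

For CES with ρ = -1, MRS = (3/1)·(t/c)^2.
Tangency: set MRS = p_c/p_t = 5/15 = 1/3.
So (t/c)^2 = 1/9; taking the square root, t/c = 1/3, i.e. t = (1/3)·c.
Substitute into the budget 5·c + 15·t = 90: 10·c = 90, so c* = 9 and t* = (1/3)·9 = 3.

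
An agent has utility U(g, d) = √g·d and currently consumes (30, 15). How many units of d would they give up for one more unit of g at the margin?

MU_g = 0.5·g^(-0.5)·d and MU_d = √g.
MRS = MU_g/MU_d = (0.5)·d/g.
At (30, 15): MRS = 0.25.
That is, one extra unit of g is worth 0.25 units of d at the margin.

MRS = 0.25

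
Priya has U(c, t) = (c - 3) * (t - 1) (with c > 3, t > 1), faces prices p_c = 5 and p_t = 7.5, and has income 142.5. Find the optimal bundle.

MU_c = (t−1), MU_t = (c−3).
MRS = (t−1)/(c−3).
Tangency: set MRS = p_c/p_t = 5/7.5 = 2/3.
So (t − 1)/(c − 3) = 2/3, i.e. (t − 1) = (2/3)·(c − 3).
Rewrite the budget in excess-of-subsistence terms: 5·(c − 3) + 7.5·(t − 1) = 142.5 − 5·3 − 7.5·1 = 120.
Substituting, 10·(c − 3) = 120, so c − 3 = 12 and c* = 15.
Then t − 1 = (2/3)·12 = 8, so t* = 9.

c* = 15, t* = 9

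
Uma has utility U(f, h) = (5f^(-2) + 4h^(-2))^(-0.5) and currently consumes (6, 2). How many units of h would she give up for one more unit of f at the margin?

MRS = 5/108

For CES with ρ = -2, MRS = (5/4)·(h/f)^3.
At (6, 2): MRS = 5/108.
The indifference curve has slope −5/108 at this bundle.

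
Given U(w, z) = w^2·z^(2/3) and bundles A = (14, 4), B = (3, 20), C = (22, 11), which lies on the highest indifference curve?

Evaluate utility at each bundle:
U(A) = 493.889.
U(B) = 66.313.
U(C) = 2393.906.
Highest utility is C, so C ≻ A ≻ B.

Bundle C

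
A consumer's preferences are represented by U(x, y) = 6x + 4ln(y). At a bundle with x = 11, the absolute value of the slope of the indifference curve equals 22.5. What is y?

MU_x = 6, MU_y = 4/y.
MRS = 6 ÷ (4/y).
MRS depends only on y: 1.5·y = 22.5 ⇒ y = 22.5/1.5 = 15.

y = 15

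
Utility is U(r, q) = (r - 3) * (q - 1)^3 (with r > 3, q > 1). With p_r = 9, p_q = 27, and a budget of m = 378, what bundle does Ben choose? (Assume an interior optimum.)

MU_r = (q−1)^3, MU_q = 3·(r−3)·(q−1)^2.
MRS = (1/3)·(q−1)/(r−3).
Tangency: set MRS = p_r/p_q = 9/27 = 1/3.
So (1/3)·(q − 1)/(r − 3) = 1/3, i.e. (q − 1) = (r − 3).
Rewrite the budget in excess-of-subsistence terms: 9·(r − 3) + 27·(q − 1) = 378 − 9·3 − 27·1 = 324.
Substituting, 36·(r − 3) = 324, so r − 3 = 9 and r* = 12.
Then q − 1 = 9, so q* = 10.

r* = 12, q* = 10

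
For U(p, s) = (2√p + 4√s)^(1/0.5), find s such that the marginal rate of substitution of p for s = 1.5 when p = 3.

For CES with ρ = 0.5, MRS = (2/4)·√(s/p).
Setting (2/4)·√(s/3) = 1.5 gives √(s/3) = 3, so s/3 = 9 and s = 27.

s = 27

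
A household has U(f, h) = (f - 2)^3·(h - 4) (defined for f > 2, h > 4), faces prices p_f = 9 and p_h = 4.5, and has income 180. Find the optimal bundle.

f* = 14, h* = 12

MU_f = 3·(f−2)^2·(h−4), MU_h = (f−2)^3.
MRS = (3/1)·(h−4)/(f−2).
Tangency: set MRS = p_f/p_h = 9/4.5 = 2.
So (3/1)·(h − 4)/(f − 2) = 2, i.e. (h − 4) = (2/3)·(f − 2).
Rewrite the budget in excess-of-subsistence terms: 9·(f − 2) + 4.5·(h − 4) = 180 − 9·2 − 4.5·4 = 144.
Substituting, 12·(f − 2) = 144, so f − 2 = 12 and f* = 14.
Then h − 4 = (2/3)·12 = 8, so h* = 12.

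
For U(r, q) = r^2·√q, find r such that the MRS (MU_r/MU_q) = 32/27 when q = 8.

r = 27

MU_r = 2·r·√q and MU_q = 0.5·r^2·q^(-0.5).
MRS = MU_r/MU_q = (4)·q/r.
Substitute q = 8: MRS = 32/r. Setting 32/r = 32/27 gives r = 32/(32/27) = 27.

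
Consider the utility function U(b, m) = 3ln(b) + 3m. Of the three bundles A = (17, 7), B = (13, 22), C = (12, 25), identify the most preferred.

Bundle C

Evaluate utility at each bundle:
U(A) = 29.500.
U(B) = 73.695.
U(C) = 82.455.
Highest utility is C, so C ≻ B ≻ A.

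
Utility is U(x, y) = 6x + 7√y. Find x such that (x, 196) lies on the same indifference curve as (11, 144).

U(11, 144) = 150.
Set U(x, 196) = 150 and solve.
With y = 196: √196 = 14, so 6x = 150 − 7·14 = 52 and x = 26/3.
Check: U(26/3, 196) = 150.

x = 26/3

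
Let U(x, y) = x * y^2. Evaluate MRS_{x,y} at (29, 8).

MRS = 4/29

MU_x = y^2 and MU_y = 2·x·y.
MRS = MU_x/MU_y = (1/2)·y/x.
At (29, 8): MRS = 4/29.
The indifference curve has slope −4/29 at this bundle.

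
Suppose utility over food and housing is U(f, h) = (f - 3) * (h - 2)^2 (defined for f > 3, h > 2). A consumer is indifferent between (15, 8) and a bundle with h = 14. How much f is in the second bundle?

f = 6

U(15, 8) = 432.
Set U(f, 14) = 432 and solve.
With h = 14: (14 − 2)^2 = 144, so (f − 3) = 432/144 = 3.
So f = 3 + 3 = 6.
Check: U(6, 14) = 432.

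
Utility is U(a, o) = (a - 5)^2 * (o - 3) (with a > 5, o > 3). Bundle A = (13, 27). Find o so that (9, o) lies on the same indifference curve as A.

U(13, 27) = 1536.
Set U(9, o) = 1536 and solve.
With a = 9: (9 − 5)^2 = 16, so (o − 3) = 1536/16 = 96.
So o = 3 + 96 = 99.
Check: U(9, 99) = 1536.

o = 99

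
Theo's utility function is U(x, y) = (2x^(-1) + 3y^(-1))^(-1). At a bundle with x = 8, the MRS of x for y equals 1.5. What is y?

y = 12

For CES with ρ = -1, MRS = (2/3)·(y/x)^2.
Setting (2/3)·(y/8)^2 = 1.5 gives (y/8)^2 = 2.25, so y/8 = 1.5 and y = 12.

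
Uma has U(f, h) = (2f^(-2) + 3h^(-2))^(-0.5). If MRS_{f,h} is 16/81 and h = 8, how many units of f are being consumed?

f = 12

For CES with ρ = -2, MRS = (2/3)·(h/f)^3.
Setting (2/3)·(8/f)^3 = 16/81 gives (8/f)^3 = 8/27, so 8/f = 2/3 and f = 12.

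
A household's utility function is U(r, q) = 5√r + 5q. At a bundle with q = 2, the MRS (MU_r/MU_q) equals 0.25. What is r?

MU_r = 5/(2√r), MU_q = 5.
MRS = 5/(2√r) ÷ 5.
MRS depends only on r: 0.5/√r = 0.25 ⇒ √r = 0.5/0.25 = 2 ⇒ r = 4.

r = 4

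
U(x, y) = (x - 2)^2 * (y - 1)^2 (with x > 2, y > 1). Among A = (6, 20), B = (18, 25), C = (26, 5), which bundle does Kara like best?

Bundle B

Evaluate utility at each bundle:
U(A) = 5776.
U(B) = 147456.
U(C) = 9216.
Highest utility is B, so B ≻ C ≻ A.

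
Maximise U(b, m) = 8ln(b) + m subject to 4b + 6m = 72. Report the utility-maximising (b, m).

MU_b = 8/b, MU_m = 1.
MRS = 8/b ÷ 1.
Tangency: set MRS = p_b/p_m = 4/6 = 2/3.
MRS depends only on b: 8/b = 2/3 ⇒ b* = 8/(2/3) = 12.
From the budget, 6·m = 72 − 4·12 = 24, so m* = 4.

b* = 12, m* = 4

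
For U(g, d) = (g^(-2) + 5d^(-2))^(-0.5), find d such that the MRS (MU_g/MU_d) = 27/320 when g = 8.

For CES with ρ = -2, MRS = (1/5)·(d/g)^3.
Setting (1/5)·(d/8)^3 = 27/320 gives (d/8)^3 = 27/64, so d/8 = 0.75 and d = 6.

d = 6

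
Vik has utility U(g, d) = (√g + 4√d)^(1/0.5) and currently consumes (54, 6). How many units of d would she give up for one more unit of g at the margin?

For CES with ρ = 0.5, MRS = (1/4)·√(d/g).
At (54, 6): MRS = 1/12.
The indifference curve has slope −1/12 at this bundle.

MRS = 1/12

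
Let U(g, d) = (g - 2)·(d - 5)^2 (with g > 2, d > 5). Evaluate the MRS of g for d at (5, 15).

MU_g = (d−5)^2, MU_d = 2·(g−2)·(d−5).
MRS = (1/2)·(d−5)/(g−2).
At (5, 15): MRS = 5/3.
That is, one extra unit of g is worth 5/3 units of d at the margin.

MRS = 5/3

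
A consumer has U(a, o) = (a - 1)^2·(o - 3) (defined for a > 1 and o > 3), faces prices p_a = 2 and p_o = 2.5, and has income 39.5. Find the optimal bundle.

a* = 11, o* = 7

MU_a = 2·(a−1)·(o−3), MU_o = (a−1)^2.
MRS = (2/1)·(o−3)/(a−1).
Tangency: set MRS = p_a/p_o = 2/2.5 = 0.8.
So (2/1)·(o − 3)/(a − 1) = 0.8, i.e. (o − 3) = 0.4·(a − 1).
Rewrite the budget in excess-of-subsistence terms: 2·(a − 1) + 2.5·(o − 3) = 39.5 − 2·1 − 2.5·3 = 30.
Substituting, 3·(a − 1) = 30, so a − 1 = 10 and a* = 11.
Then o − 3 = 0.4·10 = 4, so o* = 7.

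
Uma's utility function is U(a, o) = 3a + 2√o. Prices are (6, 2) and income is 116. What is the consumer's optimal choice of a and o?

a* = 19, o* = 1

MU_a = 3, MU_o = 2/(2√o).
MRS = 3 ÷ (2/(2√o)).
Tangency: set MRS = p_a/p_o = 6/2 = 3.
MRS depends only on o: 3·√o = 3 ⇒ √o = 3/3 = 1 ⇒ o* = 1.
From the budget, 6·a = 116 − 2·1 = 114, so a* = 19.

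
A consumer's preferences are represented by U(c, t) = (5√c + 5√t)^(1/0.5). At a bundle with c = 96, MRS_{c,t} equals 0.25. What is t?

For CES with ρ = 0.5, MRS = √(t/c).
Setting √(t/96) = 0.25 gives t/96 = 1/16 and t = 6.

t = 6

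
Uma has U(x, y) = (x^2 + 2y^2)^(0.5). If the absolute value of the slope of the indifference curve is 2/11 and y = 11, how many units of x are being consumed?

For CES with ρ = 2, MRS = (1/2)·(y/x)^(-1).
Setting (1/2)·(11/x)^(-1) = 2/11 gives (11/x)^(-1) = 4/11, so 11/x = 2.75 and x = 4.

x = 4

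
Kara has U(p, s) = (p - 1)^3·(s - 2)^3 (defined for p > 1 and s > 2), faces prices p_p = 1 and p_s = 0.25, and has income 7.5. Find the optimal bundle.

p* = 4, s* = 14

MU_p = 3·(p−1)^2·(s−2)^3, MU_s = 3·(p−1)^3·(s−2)^2.
MRS = (s−2)/(p−1).
Tangency: set MRS = p_p/p_s = 1/0.25 = 4.
So (s − 2)/(p − 1) = 4, i.e. (s − 2) = 4·(p − 1).
Rewrite the budget in excess-of-subsistence terms: 1·(p − 1) + 0.25·(s − 2) = 7.5 − 1·1 − 0.25·2 = 6.
Substituting, 2·(p − 1) = 6, so p − 1 = 3 and p* = 4.
Then s − 2 = 4·3 = 12, so s* = 14.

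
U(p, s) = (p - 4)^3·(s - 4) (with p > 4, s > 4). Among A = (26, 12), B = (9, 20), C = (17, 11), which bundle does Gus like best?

Evaluate utility at each bundle:
U(A) = 85184.
U(B) = 2000.
U(C) = 15379.
Highest utility is A, so A ≻ C ≻ B.

Bundle A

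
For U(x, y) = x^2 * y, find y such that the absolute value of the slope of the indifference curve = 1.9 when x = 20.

y = 19

MU_x = 2·x·y and MU_y = x^2.
MRS = MU_x/MU_y = (2/1)·y/x.
Substitute x = 20: MRS = y/10. Setting y/10 = 1.9 gives y = 1.9·10 = 19.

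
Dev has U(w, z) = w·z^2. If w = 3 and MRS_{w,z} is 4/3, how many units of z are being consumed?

MU_w = z^2 and MU_z = 2·w·z.
MRS = MU_w/MU_z = (1/2)·z/w.
Substitute w = 3: MRS = z/6. Setting z/6 = 4/3 gives z = (4/3)·6 = 8.

z = 8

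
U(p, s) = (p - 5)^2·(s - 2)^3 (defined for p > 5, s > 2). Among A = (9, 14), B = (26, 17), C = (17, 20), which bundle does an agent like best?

Bundle B

Evaluate utility at each bundle:
U(A) = 27648.
U(B) = 1488375.
U(C) = 839808.
Highest utility is B, so B ≻ C ≻ A.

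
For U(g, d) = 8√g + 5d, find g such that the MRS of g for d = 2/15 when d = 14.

MU_g = 8/(2√g), MU_d = 5.
MRS = 8/(2√g) ÷ 5.
MRS depends only on g: 0.8/√g = 2/15 ⇒ √g = 0.8/(2/15) = 6 ⇒ g = 36.

g = 36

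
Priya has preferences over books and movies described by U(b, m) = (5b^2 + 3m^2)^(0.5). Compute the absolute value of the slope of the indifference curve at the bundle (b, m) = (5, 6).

MRS = 25/18

For CES with ρ = 2, MRS = (5/3)·(m/b)^(-1).
At (5, 6): MRS = 25/18.
That is, one extra unit of b is worth 25/18 units of m at the margin.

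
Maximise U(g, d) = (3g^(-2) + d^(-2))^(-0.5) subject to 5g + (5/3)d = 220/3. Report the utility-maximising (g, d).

For CES with ρ = -2, MRS = (3/1)·(d/g)^3.
Tangency: set MRS = p_g/p_d = 5/(5/3) = 3.
So (d/g)^3 = 1; taking the cube root, d/g = 1, i.e. d = g.
Substitute into the budget 5·g + (5/3)·d = 220/3: (20/3)·g = 220/3, so g* = 11 and d* = 11.

g* = 11, d* = 11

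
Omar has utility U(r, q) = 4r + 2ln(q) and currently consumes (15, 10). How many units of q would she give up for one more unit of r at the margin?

MU_r = 4, MU_q = 2/q.
MRS = 4 ÷ (2/q).
At (15, 10): MRS = 20.
So at (15, 10) the consumer would give up 20 units of q for one more unit of r.

MRS = 20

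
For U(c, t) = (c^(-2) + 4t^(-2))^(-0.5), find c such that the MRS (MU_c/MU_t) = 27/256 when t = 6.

For CES with ρ = -2, MRS = (1/4)·(t/c)^3.
Setting (1/4)·(6/c)^3 = 27/256 gives (6/c)^3 = 27/64, so 6/c = 0.75 and c = 8.

c = 8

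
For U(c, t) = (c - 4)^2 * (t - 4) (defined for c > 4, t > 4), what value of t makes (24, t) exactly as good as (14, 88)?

t = 25

U(14, 88) = 8400.
Set U(24, t) = 8400 and solve.
With c = 24: (24 − 4)^2 = 400, so (t − 4) = 8400/400 = 21.
So t = 4 + 21 = 25.
Check: U(24, 25) = 8400.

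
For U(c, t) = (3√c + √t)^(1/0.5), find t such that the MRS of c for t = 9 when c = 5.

For CES with ρ = 0.5, MRS = (3/1)·√(t/c).
Setting (3/1)·√(t/5) = 9 gives √(t/5) = 3, so t/5 = 9 and t = 45.

t = 45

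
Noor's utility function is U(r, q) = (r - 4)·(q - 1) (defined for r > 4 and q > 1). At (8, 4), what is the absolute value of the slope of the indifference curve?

MRS = 0.75

MU_r = (q−1), MU_q = (r−4).
MRS = (q−1)/(r−4).
At (8, 4): MRS = 0.75.
The indifference curve has slope −0.75 at this bundle.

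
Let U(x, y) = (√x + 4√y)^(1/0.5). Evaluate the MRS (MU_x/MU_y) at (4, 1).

For CES with ρ = 0.5, MRS = (1/4)·√(y/x).
At (4, 1): MRS = 0.125.
That is, one extra unit of x is worth 0.125 units of y at the margin.

MRS = 0.125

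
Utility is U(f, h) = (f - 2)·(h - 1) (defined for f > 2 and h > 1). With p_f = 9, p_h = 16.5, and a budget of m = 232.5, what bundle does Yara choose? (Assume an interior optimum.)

f* = 13, h* = 7

MU_f = (h−1), MU_h = (f−2).
MRS = (h−1)/(f−2).
Tangency: set MRS = p_f/p_h = 9/16.5 = 6/11.
So (h − 1)/(f − 2) = 6/11, i.e. (h − 1) = (6/11)·(f − 2).
Rewrite the budget in excess-of-subsistence terms: 9·(f − 2) + 16.5·(h − 1) = 232.5 − 9·2 − 16.5·1 = 198.
Substituting, 18·(f − 2) = 198, so f − 2 = 11 and f* = 13.
Then h − 1 = (6/11)·11 = 6, so h* = 7.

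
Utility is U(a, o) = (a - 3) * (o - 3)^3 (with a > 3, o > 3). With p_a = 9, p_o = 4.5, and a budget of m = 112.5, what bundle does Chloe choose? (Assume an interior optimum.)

a* = 5, o* = 15

MU_a = (o−3)^3, MU_o = 3·(a−3)·(o−3)^2.
MRS = (1/3)·(o−3)/(a−3).
Tangency: set MRS = p_a/p_o = 9/4.5 = 2.
So (1/3)·(o − 3)/(a − 3) = 2, i.e. (o − 3) = 6·(a − 3).
Rewrite the budget in excess-of-subsistence terms: 9·(a − 3) + 4.5·(o − 3) = 112.5 − 9·3 − 4.5·3 = 72.
Substituting, 36·(a − 3) = 72, so a − 3 = 2 and a* = 5.
Then o − 3 = 6·2 = 12, so o* = 15.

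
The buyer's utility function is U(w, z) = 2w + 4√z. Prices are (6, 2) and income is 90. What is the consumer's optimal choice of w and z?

MU_w = 2, MU_z = 4/(2√z).
MRS = 2 ÷ (4/(2√z)).
Tangency: set MRS = p_w/p_z = 6/2 = 3.
MRS depends only on z: √z = 3 ⇒ √z = 3 ⇒ z* = 9.
From the budget, 6·w = 90 − 2·9 = 72, so w* = 12.

w* = 12, z* = 9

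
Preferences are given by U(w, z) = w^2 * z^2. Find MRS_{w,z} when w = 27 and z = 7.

MRS = 7/27

MU_w = 2·w·z^2 and MU_z = 2·w^2·z.
MRS = MU_w/MU_z = z/w.
At (27, 7): MRS = 7/27.
The indifference curve has slope −7/27 at this bundle.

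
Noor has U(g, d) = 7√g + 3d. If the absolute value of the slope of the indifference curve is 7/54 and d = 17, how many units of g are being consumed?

MU_g = 7/(2√g), MU_d = 3.
MRS = 7/(2√g) ÷ 3.
MRS depends only on g: (7/6)/√g = 7/54 ⇒ √g = (7/6)/(7/54) = 9 ⇒ g = 81.

g = 81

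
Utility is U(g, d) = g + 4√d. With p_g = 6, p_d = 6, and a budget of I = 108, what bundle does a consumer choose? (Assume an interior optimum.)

MU_g = 1, MU_d = 4/(2√d).
MRS = 1 ÷ (4/(2√d)).
Tangency: set MRS = p_g/p_d = 6/6 = 1.
MRS depends only on d: 0.5·√d = 1 ⇒ √d = 1/0.5 = 2 ⇒ d* = 4.
From the budget, 6·g = 108 − 6·4 = 84, so g* = 14.

g* = 14, d* = 4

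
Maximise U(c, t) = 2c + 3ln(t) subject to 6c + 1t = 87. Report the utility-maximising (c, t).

c* = 13, t* = 9

MU_c = 2, MU_t = 3/t.
MRS = 2 ÷ (3/t).
Tangency: set MRS = p_c/p_t = 6/1 = 6.
MRS depends only on t: (2/3)·t = 6 ⇒ t* = 6/(2/3) = 9.
From the budget, 6·c = 87 − 1·9 = 78, so c* = 13.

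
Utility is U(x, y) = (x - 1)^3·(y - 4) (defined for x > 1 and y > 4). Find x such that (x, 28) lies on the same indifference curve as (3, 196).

U(3, 196) = 1536.
Set U(x, 28) = 1536 and solve.
With y = 28: (28 − 4) = 24, so (x − 1)^3 = 1536/24 = 64.
Taking the cube root (with x > 1): x − 1 = 4, so x = 5.
Check: U(5, 28) = 1536.

x = 5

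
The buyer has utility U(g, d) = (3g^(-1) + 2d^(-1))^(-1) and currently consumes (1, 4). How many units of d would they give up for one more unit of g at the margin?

For CES with ρ = -1, MRS = (3/2)·(d/g)^2.
At (1, 4): MRS = 24.
That is, one extra unit of g is worth 24 units of d at the margin.

MRS = 24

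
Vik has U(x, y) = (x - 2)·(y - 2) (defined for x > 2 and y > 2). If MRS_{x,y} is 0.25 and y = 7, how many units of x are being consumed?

x = 22

MU_x = (y−2), MU_y = (x−2).
MRS = (y−2)/(x−2).
Substitute y = 7: MRS = 5/(x − 2). Setting this equal to 0.25 gives x − 2 = 5/0.25 = 20, so x = 22.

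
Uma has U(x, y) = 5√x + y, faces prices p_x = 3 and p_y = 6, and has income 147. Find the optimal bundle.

x* = 25, y* = 12

MU_x = 5/(2√x), MU_y = 1.
MRS = 5/(2√x) ÷ 1.
Tangency: set MRS = p_x/p_y = 3/6 = 0.5.
MRS depends only on x: 2.5/√x = 0.5 ⇒ √x = 2.5/0.5 = 5 ⇒ x* = 25.
From the budget, 6·y = 147 − 3·25 = 72, so y* = 12.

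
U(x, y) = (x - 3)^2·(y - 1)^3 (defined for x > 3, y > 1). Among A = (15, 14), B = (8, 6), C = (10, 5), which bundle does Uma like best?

Bundle A

Evaluate utility at each bundle:
U(A) = 316368.
U(B) = 3125.
U(C) = 3136.
Highest utility is A, so A ≻ C ≻ B.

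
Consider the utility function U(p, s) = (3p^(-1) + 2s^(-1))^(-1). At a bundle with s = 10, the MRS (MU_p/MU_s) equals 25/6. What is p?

For CES with ρ = -1, MRS = (3/2)·(s/p)^2.
Setting (3/2)·(10/p)^2 = 25/6 gives (10/p)^2 = 25/9, so 10/p = 5/3 and p = 6.

p = 6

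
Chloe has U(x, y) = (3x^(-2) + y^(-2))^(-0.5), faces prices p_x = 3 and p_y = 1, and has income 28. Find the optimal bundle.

x* = 7, y* = 7

For CES with ρ = -2, MRS = (3/1)·(y/x)^3.
Tangency: set MRS = p_x/p_y = 3/1 = 3.
So (y/x)^3 = 1; taking the cube root, y/x = 1, i.e. y = x.
Substitute into the budget 3·x + 1·y = 28: 4·x = 28, so x* = 7 and y* = 7.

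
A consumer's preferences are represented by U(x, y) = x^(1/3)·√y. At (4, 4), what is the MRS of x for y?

MRS = 2/3

MU_x = 1/3·x^(-2/3)·√y and MU_y = 0.5·x^(1/3)·y^(-0.5).
MRS = MU_x/MU_y = (2/3)·y/x.
At (4, 4): MRS = 2/3.
The indifference curve has slope −2/3 at this bundle.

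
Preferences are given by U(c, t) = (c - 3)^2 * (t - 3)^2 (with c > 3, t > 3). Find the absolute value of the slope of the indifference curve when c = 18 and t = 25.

MRS = 22/15

MU_c = 2·(c−3)·(t−3)^2, MU_t = 2·(c−3)^2·(t−3).
MRS = (t−3)/(c−3).
At (18, 25): MRS = 22/15.
That is, one extra unit of c is worth 22/15 units of t at the margin.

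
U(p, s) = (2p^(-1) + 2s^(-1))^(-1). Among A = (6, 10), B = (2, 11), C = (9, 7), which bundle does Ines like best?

Evaluate utility at each bundle:
U(A) = 1.875.
U(B) = 0.846.
U(C) = 1.969.
Highest utility is C, so C ≻ A ≻ B.

Bundle C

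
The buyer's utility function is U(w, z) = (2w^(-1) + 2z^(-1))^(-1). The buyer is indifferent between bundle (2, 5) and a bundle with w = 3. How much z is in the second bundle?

z = 30/11

U depends on (w, z) only through S = 2w^(-1) + 2z^(-1), so equal utility means equal S. At (2, 5): S = 1.4.
With w = 3: 2·3^(-1) = 2/3, so 2z^(-1) = 1.4 − 2/3 = 11/15, i.e. z^(-1) = 11/30.
Hence z = 1/(11/30) = 30/11.
Check: U(3, 30/11) = 0.7143.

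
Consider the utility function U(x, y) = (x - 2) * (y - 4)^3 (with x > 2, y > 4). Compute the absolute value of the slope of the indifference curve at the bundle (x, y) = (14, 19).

MU_x = (y−4)^3, MU_y = 3·(x−2)·(y−4)^2.
MRS = (1/3)·(y−4)/(x−2).
At (14, 19): MRS = 5/12.
The indifference curve has slope −5/12 at this bundle.

MRS = 5/12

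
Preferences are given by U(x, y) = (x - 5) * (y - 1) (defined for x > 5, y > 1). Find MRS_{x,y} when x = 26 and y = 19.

MRS = 6/7

MU_x = (y−1), MU_y = (x−5).
MRS = (y−1)/(x−5).
At (26, 19): MRS = 6/7.
The indifference curve has slope −6/7 at this bundle.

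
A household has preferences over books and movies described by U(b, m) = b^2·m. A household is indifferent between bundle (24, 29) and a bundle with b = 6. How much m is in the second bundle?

U(24, 29) = 16704.
Set U(6, m) = 16704 and solve.
With b = 6: 6^2 = 36, so m = 16704/36 = 464.
Check: U(6, 464) = 16704.

m = 464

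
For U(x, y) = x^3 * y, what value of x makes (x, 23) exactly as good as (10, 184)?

x = 20

U(10, 184) = 184000.
Set U(x, 23) = 184000 and solve.
With y = 23: x^3 = 184000/23 = 8000; taking the cube root, x = 20.
Check: U(20, 23) = 184000.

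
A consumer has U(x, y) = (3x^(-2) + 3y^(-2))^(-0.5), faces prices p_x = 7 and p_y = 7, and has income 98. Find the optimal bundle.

x* = 7, y* = 7

For CES with ρ = -2, MRS = (y/x)^3.
Tangency: set MRS = p_x/p_y = 7/7 = 1.
So (y/x)^3 = 1; taking the cube root, y/x = 1, i.e. y = x.
Substitute into the budget 7·x + 7·y = 98: 14·x = 98, so x* = 7 and y* = 7.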